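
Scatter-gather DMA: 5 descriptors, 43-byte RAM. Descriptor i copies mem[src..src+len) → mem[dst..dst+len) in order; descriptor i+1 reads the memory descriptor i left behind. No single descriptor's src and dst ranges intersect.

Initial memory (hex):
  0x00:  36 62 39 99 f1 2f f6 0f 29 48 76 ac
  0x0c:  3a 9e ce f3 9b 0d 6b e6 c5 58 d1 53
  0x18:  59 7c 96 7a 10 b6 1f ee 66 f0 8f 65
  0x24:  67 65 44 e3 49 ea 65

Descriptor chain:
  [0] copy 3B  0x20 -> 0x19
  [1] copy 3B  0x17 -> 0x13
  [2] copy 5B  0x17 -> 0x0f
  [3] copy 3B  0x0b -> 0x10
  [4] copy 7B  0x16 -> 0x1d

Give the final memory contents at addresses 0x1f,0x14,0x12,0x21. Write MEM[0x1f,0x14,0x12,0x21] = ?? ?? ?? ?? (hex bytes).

[0] 0x20->0x19 len=3 : 66 f0 8f
[1] 0x17->0x13 len=3 : 53 59 66
[2] 0x17->0x0f len=5 : 53 59 66 f0 8f
[3] 0x0b->0x10 len=3 : ac 3a 9e
[4] 0x16->0x1d len=7 : d1 53 59 66 f0 8f 10
query mem[0x1f]=0x59, mem[0x14]=0x59, mem[0x12]=0x9e, mem[0x21]=0xf0

MEM[0x1f,0x14,0x12,0x21] = 59 59 9e f0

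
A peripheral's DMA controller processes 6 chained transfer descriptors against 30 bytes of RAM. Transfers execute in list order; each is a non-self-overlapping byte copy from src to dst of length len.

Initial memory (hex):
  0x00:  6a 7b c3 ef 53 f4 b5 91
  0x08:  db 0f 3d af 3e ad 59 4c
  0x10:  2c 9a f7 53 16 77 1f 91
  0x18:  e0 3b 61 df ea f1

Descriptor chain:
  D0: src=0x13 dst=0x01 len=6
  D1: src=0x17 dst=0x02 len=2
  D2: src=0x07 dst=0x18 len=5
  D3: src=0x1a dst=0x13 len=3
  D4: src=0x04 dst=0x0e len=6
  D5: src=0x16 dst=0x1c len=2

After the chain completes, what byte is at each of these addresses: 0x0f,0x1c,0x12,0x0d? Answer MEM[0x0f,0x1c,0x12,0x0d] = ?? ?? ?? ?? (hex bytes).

#0 dst[0x01+6] := {0x53,0x16,0x77,0x1f,0x91,0xe0}
#1 dst[0x02+2] := {0x91,0xe0}
#2 dst[0x18+5] := {0x91,0xdb,0x0f,0x3d,0xaf}
#3 dst[0x13+3] := {0x0f,0x3d,0xaf}
#4 dst[0x0e+6] := {0x1f,0x91,0xe0,0x91,0xdb,0x0f}
#5 dst[0x1c+2] := {0x1f,0x91}
query mem[0x0f]=0x91, mem[0x1c]=0x1f, mem[0x12]=0xdb, mem[0x0d]=0xad

MEM[0x0f,0x1c,0x12,0x0d] = 91 1f db ad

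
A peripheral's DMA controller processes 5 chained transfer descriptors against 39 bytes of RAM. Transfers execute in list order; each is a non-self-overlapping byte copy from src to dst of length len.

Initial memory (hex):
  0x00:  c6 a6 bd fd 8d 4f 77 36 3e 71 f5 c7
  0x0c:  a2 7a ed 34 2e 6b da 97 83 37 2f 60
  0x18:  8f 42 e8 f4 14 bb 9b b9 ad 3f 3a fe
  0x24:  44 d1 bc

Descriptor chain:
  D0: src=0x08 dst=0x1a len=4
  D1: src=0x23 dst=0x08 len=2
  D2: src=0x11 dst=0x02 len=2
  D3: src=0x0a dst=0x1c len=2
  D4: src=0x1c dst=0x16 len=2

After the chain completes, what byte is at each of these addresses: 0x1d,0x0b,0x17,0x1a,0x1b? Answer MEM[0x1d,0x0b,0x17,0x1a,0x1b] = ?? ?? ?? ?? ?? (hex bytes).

D0: mem[0x1a..0x1d] <- [3e 71 f5 c7]
D1: mem[0x08..0x09] <- [fe 44]
D2: mem[0x02..0x03] <- [6b da]
D3: mem[0x1c..0x1d] <- [f5 c7]
D4: mem[0x16..0x17] <- [f5 c7]
query mem[0x1d]=0xc7, mem[0x0b]=0xc7, mem[0x17]=0xc7, mem[0x1a]=0x3e, mem[0x1b]=0x71

MEM[0x1d,0x0b,0x17,0x1a,0x1b] = c7 c7 c7 3e 71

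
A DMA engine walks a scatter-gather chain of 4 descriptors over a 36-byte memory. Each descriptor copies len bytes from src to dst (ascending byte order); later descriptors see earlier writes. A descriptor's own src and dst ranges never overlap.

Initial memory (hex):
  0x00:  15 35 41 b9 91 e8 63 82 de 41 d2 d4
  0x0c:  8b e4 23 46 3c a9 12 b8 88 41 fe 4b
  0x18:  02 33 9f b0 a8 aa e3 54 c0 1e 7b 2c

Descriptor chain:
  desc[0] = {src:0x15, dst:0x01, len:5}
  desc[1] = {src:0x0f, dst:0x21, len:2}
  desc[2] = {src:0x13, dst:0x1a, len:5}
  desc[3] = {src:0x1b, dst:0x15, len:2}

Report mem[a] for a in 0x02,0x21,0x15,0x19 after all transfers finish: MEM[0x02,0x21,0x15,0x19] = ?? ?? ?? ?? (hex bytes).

MEM[0x02,0x21,0x15,0x19] = fe 46 88 33

D0: mem[0x01..0x05] <- [41 fe 4b 02 33]
D1: mem[0x21..0x22] <- [46 3c]
D2: mem[0x1a..0x1e] <- [b8 88 41 fe 4b]
D3: mem[0x15..0x16] <- [88 41]
query mem[0x02]=0xfe, mem[0x21]=0x46, mem[0x15]=0x88, mem[0x19]=0x33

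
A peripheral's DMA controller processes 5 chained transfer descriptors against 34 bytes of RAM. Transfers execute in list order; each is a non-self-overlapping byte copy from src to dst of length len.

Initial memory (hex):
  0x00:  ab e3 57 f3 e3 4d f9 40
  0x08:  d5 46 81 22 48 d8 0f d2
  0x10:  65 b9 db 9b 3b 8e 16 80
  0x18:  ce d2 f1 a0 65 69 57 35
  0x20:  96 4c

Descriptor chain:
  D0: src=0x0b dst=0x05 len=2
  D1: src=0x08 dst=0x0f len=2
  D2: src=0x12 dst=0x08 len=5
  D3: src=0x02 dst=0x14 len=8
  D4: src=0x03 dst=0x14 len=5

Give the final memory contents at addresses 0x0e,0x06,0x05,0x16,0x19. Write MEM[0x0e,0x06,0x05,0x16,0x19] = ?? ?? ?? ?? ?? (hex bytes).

D0: mem[0x05..0x06] <- [22 48]
D1: mem[0x0f..0x10] <- [d5 46]
D2: mem[0x08..0x0c] <- [db 9b 3b 8e 16]
D3: mem[0x14..0x1b] <- [57 f3 e3 22 48 40 db 9b]
D4: mem[0x14..0x18] <- [f3 e3 22 48 40]
query mem[0x0e]=0x0f, mem[0x06]=0x48, mem[0x05]=0x22, mem[0x16]=0x22, mem[0x19]=0x40

MEM[0x0e,0x06,0x05,0x16,0x19] = 0f 48 22 22 40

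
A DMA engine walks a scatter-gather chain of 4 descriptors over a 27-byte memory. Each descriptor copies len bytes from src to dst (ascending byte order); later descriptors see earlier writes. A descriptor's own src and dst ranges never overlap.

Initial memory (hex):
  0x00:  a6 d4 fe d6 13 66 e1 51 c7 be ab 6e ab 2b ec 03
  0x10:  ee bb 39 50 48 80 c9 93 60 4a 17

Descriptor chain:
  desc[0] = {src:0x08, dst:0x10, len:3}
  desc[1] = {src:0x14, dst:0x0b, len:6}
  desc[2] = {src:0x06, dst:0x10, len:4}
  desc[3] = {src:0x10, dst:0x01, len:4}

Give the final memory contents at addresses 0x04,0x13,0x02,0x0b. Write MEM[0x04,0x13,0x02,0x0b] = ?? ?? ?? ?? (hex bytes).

  after D0: wrote 3B at 0x10 = c7beab
  after D1: wrote 6B at 0x0b = 4880c993604a
  after D2: wrote 4B at 0x10 = e151c7be
  after D3: wrote 4B at 0x01 = e151c7be
query mem[0x04]=0xbe, mem[0x13]=0xbe, mem[0x02]=0x51, mem[0x0b]=0x48

MEM[0x04,0x13,0x02,0x0b] = be be 51 48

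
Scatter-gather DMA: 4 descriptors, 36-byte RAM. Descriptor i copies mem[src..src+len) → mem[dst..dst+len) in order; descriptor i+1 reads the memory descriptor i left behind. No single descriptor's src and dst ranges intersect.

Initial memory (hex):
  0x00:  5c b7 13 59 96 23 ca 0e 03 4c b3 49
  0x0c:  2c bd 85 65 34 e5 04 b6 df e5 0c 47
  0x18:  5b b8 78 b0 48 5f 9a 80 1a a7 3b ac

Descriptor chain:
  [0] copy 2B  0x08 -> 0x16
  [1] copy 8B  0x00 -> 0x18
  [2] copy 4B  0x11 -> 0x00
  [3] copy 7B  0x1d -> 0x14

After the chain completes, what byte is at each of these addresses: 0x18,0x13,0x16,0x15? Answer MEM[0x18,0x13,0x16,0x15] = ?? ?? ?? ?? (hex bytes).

MEM[0x18,0x13,0x16,0x15] = a7 b6 0e ca

#0 dst[0x16+2] := {0x03,0x4c}
#1 dst[0x18+8] := {0x5c,0xb7,0x13,0x59,0x96,0x23,0xca,0x0e}
#2 dst[0x00+4] := {0xe5,0x04,0xb6,0xdf}
#3 dst[0x14+7] := {0x23,0xca,0x0e,0x1a,0xa7,0x3b,0xac}
query mem[0x18]=0xa7, mem[0x13]=0xb6, mem[0x16]=0x0e, mem[0x15]=0xca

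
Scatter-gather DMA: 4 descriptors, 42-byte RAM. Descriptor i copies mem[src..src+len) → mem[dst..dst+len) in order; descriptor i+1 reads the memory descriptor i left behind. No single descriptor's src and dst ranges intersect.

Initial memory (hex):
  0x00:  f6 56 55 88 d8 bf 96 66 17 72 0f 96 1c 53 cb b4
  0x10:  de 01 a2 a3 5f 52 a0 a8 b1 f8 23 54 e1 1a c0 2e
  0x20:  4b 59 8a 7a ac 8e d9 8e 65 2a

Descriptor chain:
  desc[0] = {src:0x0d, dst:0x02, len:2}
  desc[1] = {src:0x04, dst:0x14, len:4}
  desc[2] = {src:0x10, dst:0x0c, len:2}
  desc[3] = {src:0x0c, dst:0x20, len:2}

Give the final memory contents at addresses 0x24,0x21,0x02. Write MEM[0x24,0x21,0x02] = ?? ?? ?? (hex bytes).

  after D0: wrote 2B at 0x02 = 53cb
  after D1: wrote 4B at 0x14 = d8bf9666
  after D2: wrote 2B at 0x0c = de01
  after D3: wrote 2B at 0x20 = de01
query mem[0x24]=0xac, mem[0x21]=0x01, mem[0x02]=0x53

MEM[0x24,0x21,0x02] = ac 01 53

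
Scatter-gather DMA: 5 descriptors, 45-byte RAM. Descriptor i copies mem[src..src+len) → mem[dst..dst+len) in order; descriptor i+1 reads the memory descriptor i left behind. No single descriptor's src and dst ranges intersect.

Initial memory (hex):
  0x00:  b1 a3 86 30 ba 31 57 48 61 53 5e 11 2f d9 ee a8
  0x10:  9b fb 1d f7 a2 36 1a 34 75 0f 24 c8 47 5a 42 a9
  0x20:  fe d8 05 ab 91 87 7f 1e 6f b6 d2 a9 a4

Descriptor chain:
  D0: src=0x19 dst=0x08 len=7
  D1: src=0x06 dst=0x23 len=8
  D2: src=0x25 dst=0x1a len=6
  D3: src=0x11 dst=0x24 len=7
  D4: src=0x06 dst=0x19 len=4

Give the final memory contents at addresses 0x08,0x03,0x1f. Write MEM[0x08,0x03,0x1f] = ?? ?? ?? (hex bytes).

[0] 0x19->0x08 len=7 : 0f 24 c8 47 5a 42 a9
[1] 0x06->0x23 len=8 : 57 48 0f 24 c8 47 5a 42
[2] 0x25->0x1a len=6 : 0f 24 c8 47 5a 42
[3] 0x11->0x24 len=7 : fb 1d f7 a2 36 1a 34
[4] 0x06->0x19 len=4 : 57 48 0f 24
query mem[0x08]=0x0f, mem[0x03]=0x30, mem[0x1f]=0x42

MEM[0x08,0x03,0x1f] = 0f 30 42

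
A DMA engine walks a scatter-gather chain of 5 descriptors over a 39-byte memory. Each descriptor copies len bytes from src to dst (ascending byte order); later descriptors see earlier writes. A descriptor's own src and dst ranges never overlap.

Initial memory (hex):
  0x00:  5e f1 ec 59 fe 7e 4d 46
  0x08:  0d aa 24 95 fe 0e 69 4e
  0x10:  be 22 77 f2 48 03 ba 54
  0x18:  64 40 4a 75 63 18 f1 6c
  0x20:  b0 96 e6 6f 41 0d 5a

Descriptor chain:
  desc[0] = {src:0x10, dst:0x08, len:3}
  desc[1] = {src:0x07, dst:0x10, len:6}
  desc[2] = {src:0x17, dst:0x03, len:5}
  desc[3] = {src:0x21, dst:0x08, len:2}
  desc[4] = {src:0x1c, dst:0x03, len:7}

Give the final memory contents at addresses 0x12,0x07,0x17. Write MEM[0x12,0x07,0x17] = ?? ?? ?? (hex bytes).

MEM[0x12,0x07,0x17] = 22 b0 54

  after D0: wrote 3B at 0x08 = be2277
  after D1: wrote 6B at 0x10 = 46be227795fe
  after D2: wrote 5B at 0x03 = 5464404a75
  after D3: wrote 2B at 0x08 = 96e6
  after D4: wrote 7B at 0x03 = 6318f16cb096e6
query mem[0x12]=0x22, mem[0x07]=0xb0, mem[0x17]=0x54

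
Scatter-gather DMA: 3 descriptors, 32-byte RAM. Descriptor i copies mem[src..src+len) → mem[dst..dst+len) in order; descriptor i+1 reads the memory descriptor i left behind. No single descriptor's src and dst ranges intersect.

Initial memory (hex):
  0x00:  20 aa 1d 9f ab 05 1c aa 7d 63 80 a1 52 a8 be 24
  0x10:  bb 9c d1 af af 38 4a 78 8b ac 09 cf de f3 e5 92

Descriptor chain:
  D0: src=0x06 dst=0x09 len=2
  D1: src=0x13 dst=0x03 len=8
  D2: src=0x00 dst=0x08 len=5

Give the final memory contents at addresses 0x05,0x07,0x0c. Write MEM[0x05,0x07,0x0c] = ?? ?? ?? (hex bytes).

MEM[0x05,0x07,0x0c] = 38 78 af

  after D0: wrote 2B at 0x09 = 1caa
  after D1: wrote 8B at 0x03 = afaf384a788bac09
  after D2: wrote 5B at 0x08 = 20aa1dafaf
query mem[0x05]=0x38, mem[0x07]=0x78, mem[0x0c]=0xaf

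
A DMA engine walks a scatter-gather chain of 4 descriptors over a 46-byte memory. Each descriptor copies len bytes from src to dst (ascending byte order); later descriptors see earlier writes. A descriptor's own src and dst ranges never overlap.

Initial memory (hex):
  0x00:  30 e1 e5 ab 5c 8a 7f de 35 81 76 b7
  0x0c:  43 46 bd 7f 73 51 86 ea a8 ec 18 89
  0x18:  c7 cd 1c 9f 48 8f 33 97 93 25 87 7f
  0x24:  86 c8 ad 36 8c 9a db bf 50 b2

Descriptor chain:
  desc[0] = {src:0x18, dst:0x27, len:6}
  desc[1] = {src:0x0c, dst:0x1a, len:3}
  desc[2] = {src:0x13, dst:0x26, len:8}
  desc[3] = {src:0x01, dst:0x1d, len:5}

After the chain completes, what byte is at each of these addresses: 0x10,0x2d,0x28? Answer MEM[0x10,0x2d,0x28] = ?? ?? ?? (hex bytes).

  after D0: wrote 6B at 0x27 = c7cd1c9f488f
  after D1: wrote 3B at 0x1a = 4346bd
  after D2: wrote 8B at 0x26 = eaa8ec1889c7cd43
  after D3: wrote 5B at 0x1d = e1e5ab5c8a
query mem[0x10]=0x73, mem[0x2d]=0x43, mem[0x28]=0xec

MEM[0x10,0x2d,0x28] = 73 43 ec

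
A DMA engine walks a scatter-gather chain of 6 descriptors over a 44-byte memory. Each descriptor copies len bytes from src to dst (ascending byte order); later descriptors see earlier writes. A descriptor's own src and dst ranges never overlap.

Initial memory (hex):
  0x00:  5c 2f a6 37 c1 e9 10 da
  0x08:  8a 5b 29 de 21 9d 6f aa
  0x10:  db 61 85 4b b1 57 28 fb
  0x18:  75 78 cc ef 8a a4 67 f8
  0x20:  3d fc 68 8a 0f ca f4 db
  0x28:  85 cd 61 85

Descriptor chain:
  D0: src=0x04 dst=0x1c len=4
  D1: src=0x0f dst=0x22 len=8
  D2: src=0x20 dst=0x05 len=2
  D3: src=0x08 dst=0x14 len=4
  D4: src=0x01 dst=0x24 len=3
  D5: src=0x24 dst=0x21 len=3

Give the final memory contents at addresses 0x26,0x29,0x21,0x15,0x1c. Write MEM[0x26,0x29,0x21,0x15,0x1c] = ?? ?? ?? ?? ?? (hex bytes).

D0: mem[0x1c..0x1f] <- [c1 e9 10 da]
D1: mem[0x22..0x29] <- [aa db 61 85 4b b1 57 28]
D2: mem[0x05..0x06] <- [3d fc]
D3: mem[0x14..0x17] <- [8a 5b 29 de]
D4: mem[0x24..0x26] <- [2f a6 37]
D5: mem[0x21..0x23] <- [2f a6 37]
query mem[0x26]=0x37, mem[0x29]=0x28, mem[0x21]=0x2f, mem[0x15]=0x5b, mem[0x1c]=0xc1

MEM[0x26,0x29,0x21,0x15,0x1c] = 37 28 2f 5b c1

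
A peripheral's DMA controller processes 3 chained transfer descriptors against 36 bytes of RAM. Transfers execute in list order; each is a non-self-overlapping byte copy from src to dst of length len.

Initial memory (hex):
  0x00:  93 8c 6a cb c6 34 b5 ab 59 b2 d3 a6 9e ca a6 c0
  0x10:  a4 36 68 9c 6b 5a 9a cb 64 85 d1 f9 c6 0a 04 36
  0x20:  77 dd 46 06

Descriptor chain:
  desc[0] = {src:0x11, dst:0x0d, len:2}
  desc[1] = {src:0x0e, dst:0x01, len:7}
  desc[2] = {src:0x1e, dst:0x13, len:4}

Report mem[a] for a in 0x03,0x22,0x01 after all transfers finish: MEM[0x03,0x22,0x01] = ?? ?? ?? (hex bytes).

MEM[0x03,0x22,0x01] = a4 46 68

[0] 0x11->0x0d len=2 : 36 68
[1] 0x0e->0x01 len=7 : 68 c0 a4 36 68 9c 6b
[2] 0x1e->0x13 len=4 : 04 36 77 dd
query mem[0x03]=0xa4, mem[0x22]=0x46, mem[0x01]=0x68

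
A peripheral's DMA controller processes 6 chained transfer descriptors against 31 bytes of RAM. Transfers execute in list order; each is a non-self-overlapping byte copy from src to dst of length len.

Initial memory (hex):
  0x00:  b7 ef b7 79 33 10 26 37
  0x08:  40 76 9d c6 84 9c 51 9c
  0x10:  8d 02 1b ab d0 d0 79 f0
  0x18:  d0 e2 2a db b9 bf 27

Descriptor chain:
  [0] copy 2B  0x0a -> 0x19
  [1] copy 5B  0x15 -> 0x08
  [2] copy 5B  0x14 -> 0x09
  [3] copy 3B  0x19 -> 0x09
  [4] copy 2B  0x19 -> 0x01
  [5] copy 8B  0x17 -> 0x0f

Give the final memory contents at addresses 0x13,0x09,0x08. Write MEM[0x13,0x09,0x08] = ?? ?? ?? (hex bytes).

MEM[0x13,0x09,0x08] = db 9d d0

D0: mem[0x19..0x1a] <- [9d c6]
D1: mem[0x08..0x0c] <- [d0 79 f0 d0 9d]
D2: mem[0x09..0x0d] <- [d0 d0 79 f0 d0]
D3: mem[0x09..0x0b] <- [9d c6 db]
D4: mem[0x01..0x02] <- [9d c6]
D5: mem[0x0f..0x16] <- [f0 d0 9d c6 db b9 bf 27]
query mem[0x13]=0xdb, mem[0x09]=0x9d, mem[0x08]=0xd0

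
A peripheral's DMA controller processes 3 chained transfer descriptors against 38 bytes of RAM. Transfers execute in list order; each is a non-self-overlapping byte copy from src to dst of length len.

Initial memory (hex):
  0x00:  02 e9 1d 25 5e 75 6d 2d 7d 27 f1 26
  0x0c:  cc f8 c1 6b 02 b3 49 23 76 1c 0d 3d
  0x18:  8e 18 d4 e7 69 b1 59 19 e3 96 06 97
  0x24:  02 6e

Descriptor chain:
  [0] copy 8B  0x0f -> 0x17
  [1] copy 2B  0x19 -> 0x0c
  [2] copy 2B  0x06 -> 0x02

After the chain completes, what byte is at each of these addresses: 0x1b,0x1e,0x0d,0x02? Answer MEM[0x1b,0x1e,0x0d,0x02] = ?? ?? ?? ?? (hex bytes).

MEM[0x1b,0x1e,0x0d,0x02] = 23 0d 49 6d

#0 dst[0x17+8] := {0x6b,0x02,0xb3,0x49,0x23,0x76,0x1c,0x0d}
#1 dst[0x0c+2] := {0xb3,0x49}
#2 dst[0x02+2] := {0x6d,0x2d}
query mem[0x1b]=0x23, mem[0x1e]=0x0d, mem[0x0d]=0x49, mem[0x02]=0x6d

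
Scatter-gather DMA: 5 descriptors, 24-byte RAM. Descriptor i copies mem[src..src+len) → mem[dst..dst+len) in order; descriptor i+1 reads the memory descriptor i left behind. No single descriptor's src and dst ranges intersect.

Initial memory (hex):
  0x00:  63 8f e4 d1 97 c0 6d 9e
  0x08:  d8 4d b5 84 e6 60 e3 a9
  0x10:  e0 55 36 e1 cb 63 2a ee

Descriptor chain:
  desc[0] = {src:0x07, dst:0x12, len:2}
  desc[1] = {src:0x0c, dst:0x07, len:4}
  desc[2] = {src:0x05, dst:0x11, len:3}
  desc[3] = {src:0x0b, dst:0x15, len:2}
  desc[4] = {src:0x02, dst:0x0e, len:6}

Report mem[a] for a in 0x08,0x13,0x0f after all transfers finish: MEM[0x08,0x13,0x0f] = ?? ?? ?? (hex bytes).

[0] 0x07->0x12 len=2 : 9e d8
[1] 0x0c->0x07 len=4 : e6 60 e3 a9
[2] 0x05->0x11 len=3 : c0 6d e6
[3] 0x0b->0x15 len=2 : 84 e6
[4] 0x02->0x0e len=6 : e4 d1 97 c0 6d e6
query mem[0x08]=0x60, mem[0x13]=0xe6, mem[0x0f]=0xd1

MEM[0x08,0x13,0x0f] = 60 e6 d1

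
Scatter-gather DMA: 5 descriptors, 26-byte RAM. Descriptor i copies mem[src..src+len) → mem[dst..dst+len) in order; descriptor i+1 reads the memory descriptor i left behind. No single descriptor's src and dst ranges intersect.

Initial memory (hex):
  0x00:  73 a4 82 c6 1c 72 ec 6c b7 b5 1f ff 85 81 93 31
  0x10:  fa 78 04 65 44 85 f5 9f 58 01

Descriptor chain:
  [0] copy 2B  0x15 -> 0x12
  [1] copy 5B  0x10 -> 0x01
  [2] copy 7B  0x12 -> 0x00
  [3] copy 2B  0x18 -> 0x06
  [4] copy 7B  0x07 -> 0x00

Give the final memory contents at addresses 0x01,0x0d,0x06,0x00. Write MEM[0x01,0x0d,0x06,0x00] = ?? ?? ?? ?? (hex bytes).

MEM[0x01,0x0d,0x06,0x00] = b7 81 81 01

[0] 0x15->0x12 len=2 : 85 f5
[1] 0x10->0x01 len=5 : fa 78 85 f5 44
[2] 0x12->0x00 len=7 : 85 f5 44 85 f5 9f 58
[3] 0x18->0x06 len=2 : 58 01
[4] 0x07->0x00 len=7 : 01 b7 b5 1f ff 85 81
query mem[0x01]=0xb7, mem[0x0d]=0x81, mem[0x06]=0x81, mem[0x00]=0x01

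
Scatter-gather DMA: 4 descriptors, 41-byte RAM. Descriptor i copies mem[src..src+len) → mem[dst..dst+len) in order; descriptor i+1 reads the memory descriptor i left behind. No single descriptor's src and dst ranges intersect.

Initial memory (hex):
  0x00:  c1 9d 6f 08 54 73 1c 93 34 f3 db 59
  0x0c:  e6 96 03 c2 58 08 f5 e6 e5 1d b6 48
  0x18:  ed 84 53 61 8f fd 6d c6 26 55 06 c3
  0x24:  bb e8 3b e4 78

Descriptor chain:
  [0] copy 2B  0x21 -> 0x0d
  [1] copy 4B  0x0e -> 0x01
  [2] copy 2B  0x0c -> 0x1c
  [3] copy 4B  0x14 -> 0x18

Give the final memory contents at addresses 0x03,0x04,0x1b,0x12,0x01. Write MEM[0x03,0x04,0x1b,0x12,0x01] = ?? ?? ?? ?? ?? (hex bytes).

MEM[0x03,0x04,0x1b,0x12,0x01] = 58 08 48 f5 06

D0: mem[0x0d..0x0e] <- [55 06]
D1: mem[0x01..0x04] <- [06 c2 58 08]
D2: mem[0x1c..0x1d] <- [e6 55]
D3: mem[0x18..0x1b] <- [e5 1d b6 48]
query mem[0x03]=0x58, mem[0x04]=0x08, mem[0x1b]=0x48, mem[0x12]=0xf5, mem[0x01]=0x06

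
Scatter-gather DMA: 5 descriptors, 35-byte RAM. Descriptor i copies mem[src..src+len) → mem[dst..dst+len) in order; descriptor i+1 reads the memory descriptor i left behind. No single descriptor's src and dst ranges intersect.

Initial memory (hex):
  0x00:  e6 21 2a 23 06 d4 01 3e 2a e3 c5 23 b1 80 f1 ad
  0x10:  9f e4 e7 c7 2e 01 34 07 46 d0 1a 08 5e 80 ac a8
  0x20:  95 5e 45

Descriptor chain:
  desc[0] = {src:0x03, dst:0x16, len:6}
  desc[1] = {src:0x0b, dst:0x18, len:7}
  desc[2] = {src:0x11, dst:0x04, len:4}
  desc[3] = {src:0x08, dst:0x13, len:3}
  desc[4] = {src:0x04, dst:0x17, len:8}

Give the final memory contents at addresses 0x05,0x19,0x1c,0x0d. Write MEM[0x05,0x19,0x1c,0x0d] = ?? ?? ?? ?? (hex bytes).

MEM[0x05,0x19,0x1c,0x0d] = e7 c7 e3 80

#0 dst[0x16+6] := {0x23,0x06,0xd4,0x01,0x3e,0x2a}
#1 dst[0x18+7] := {0x23,0xb1,0x80,0xf1,0xad,0x9f,0xe4}
#2 dst[0x04+4] := {0xe4,0xe7,0xc7,0x2e}
#3 dst[0x13+3] := {0x2a,0xe3,0xc5}
#4 dst[0x17+8] := {0xe4,0xe7,0xc7,0x2e,0x2a,0xe3,0xc5,0x23}
query mem[0x05]=0xe7, mem[0x19]=0xc7, mem[0x1c]=0xe3, mem[0x0d]=0x80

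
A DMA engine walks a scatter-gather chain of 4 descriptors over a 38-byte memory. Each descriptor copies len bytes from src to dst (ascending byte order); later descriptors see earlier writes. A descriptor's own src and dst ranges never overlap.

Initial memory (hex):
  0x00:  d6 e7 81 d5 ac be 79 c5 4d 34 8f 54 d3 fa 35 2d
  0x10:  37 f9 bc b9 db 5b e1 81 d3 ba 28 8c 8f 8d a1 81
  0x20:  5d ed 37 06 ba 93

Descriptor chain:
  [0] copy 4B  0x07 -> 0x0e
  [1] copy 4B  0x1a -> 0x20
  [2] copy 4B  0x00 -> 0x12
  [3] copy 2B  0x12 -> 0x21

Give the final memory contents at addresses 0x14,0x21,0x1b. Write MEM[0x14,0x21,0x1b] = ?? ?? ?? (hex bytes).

[0] 0x07->0x0e len=4 : c5 4d 34 8f
[1] 0x1a->0x20 len=4 : 28 8c 8f 8d
[2] 0x00->0x12 len=4 : d6 e7 81 d5
[3] 0x12->0x21 len=2 : d6 e7
query mem[0x14]=0x81, mem[0x21]=0xd6, mem[0x1b]=0x8c

MEM[0x14,0x21,0x1b] = 81 d6 8c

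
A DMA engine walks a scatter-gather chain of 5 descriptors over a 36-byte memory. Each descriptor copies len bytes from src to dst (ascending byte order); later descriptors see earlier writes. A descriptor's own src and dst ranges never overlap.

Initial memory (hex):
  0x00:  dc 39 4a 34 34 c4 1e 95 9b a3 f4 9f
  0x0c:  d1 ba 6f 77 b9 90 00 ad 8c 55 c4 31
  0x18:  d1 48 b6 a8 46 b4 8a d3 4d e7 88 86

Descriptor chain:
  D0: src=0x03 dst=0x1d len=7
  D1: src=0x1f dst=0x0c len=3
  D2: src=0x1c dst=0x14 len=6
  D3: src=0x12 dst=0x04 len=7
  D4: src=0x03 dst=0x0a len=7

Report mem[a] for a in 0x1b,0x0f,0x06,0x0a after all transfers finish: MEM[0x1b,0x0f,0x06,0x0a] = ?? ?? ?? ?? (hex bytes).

  after D0: wrote 7B at 0x1d = 3434c41e959ba3
  after D1: wrote 3B at 0x0c = c41e95
  after D2: wrote 6B at 0x14 = 463434c41e95
  after D3: wrote 7B at 0x04 = 00ad463434c41e
  after D4: wrote 7B at 0x0a = 3400ad463434c4
query mem[0x1b]=0xa8, mem[0x0f]=0x34, mem[0x06]=0x46, mem[0x0a]=0x34

MEM[0x1b,0x0f,0x06,0x0a] = a8 34 46 34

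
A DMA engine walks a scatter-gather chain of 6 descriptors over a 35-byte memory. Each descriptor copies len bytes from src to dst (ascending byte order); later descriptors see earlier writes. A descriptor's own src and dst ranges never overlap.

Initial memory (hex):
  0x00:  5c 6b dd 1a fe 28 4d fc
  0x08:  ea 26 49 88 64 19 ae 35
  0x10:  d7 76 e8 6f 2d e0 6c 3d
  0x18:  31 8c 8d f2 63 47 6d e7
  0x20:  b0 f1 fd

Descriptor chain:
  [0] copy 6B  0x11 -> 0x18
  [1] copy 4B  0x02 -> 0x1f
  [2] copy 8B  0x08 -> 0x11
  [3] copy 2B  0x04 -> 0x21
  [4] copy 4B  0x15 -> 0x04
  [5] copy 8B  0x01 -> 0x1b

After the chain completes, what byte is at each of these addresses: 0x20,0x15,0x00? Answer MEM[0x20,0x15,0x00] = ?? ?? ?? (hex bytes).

D0: mem[0x18..0x1d] <- [76 e8 6f 2d e0 6c]
D1: mem[0x1f..0x22] <- [dd 1a fe 28]
D2: mem[0x11..0x18] <- [ea 26 49 88 64 19 ae 35]
D3: mem[0x21..0x22] <- [fe 28]
D4: mem[0x04..0x07] <- [64 19 ae 35]
D5: mem[0x1b..0x22] <- [6b dd 1a 64 19 ae 35 ea]
query mem[0x20]=0xae, mem[0x15]=0x64, mem[0x00]=0x5c

MEM[0x20,0x15,0x00] = ae 64 5c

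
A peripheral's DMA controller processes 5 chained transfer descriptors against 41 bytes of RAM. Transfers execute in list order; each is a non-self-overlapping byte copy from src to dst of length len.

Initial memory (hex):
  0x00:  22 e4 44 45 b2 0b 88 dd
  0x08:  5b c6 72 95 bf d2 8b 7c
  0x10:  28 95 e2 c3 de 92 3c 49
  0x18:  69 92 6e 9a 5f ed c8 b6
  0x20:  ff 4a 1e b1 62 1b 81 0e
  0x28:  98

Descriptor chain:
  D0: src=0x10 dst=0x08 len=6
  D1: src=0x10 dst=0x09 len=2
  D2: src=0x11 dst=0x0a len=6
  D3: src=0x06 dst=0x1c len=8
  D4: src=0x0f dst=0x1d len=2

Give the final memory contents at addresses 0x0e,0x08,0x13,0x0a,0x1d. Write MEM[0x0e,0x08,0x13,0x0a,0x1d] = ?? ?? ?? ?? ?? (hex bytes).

MEM[0x0e,0x08,0x13,0x0a,0x1d] = 92 28 c3 95 3c

  after D0: wrote 6B at 0x08 = 2895e2c3de92
  after D1: wrote 2B at 0x09 = 2895
  after D2: wrote 6B at 0x0a = 95e2c3de923c
  after D3: wrote 8B at 0x1c = 88dd282895e2c3de
  after D4: wrote 2B at 0x1d = 3c28
query mem[0x0e]=0x92, mem[0x08]=0x28, mem[0x13]=0xc3, mem[0x0a]=0x95, mem[0x1d]=0x3c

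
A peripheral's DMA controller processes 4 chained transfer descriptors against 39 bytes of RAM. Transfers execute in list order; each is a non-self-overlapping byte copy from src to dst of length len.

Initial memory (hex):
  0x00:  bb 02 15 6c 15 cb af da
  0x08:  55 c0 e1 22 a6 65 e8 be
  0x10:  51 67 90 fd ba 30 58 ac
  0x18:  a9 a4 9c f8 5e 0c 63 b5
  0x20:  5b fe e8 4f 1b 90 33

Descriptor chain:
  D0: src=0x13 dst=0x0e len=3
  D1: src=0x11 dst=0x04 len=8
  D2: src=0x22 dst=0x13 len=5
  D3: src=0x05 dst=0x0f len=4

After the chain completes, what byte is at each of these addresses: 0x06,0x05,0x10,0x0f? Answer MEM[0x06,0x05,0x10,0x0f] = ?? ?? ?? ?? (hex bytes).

  after D0: wrote 3B at 0x0e = fdba30
  after D1: wrote 8B at 0x04 = 6790fdba3058aca9
  after D2: wrote 5B at 0x13 = e84f1b9033
  after D3: wrote 4B at 0x0f = 90fdba30
query mem[0x06]=0xfd, mem[0x05]=0x90, mem[0x10]=0xfd, mem[0x0f]=0x90

MEM[0x06,0x05,0x10,0x0f] = fd 90 fd 90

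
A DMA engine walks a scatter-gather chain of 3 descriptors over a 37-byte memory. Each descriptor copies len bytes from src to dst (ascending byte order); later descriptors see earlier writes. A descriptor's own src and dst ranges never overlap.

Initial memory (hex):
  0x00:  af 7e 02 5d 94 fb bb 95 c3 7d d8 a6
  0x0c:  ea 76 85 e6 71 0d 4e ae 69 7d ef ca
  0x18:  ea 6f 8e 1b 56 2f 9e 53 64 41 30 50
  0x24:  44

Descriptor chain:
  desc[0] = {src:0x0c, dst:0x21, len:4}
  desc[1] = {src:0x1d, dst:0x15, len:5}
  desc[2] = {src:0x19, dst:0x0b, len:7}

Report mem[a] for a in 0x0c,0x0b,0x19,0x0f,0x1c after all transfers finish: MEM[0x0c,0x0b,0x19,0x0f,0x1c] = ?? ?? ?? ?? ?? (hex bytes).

[0] 0x0c->0x21 len=4 : ea 76 85 e6
[1] 0x1d->0x15 len=5 : 2f 9e 53 64 ea
[2] 0x19->0x0b len=7 : ea 8e 1b 56 2f 9e 53
query mem[0x0c]=0x8e, mem[0x0b]=0xea, mem[0x19]=0xea, mem[0x0f]=0x2f, mem[0x1c]=0x56

MEM[0x0c,0x0b,0x19,0x0f,0x1c] = 8e ea ea 2f 56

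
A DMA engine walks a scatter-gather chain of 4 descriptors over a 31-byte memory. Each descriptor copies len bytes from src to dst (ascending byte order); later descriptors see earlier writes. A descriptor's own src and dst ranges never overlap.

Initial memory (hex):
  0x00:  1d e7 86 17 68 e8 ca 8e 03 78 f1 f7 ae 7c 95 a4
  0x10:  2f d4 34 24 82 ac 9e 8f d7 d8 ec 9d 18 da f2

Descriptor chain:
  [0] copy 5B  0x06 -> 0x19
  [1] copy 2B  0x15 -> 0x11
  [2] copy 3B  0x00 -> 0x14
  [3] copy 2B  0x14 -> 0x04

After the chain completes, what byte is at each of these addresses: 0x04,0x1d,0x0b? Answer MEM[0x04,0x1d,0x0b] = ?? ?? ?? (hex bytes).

D0: mem[0x19..0x1d] <- [ca 8e 03 78 f1]
D1: mem[0x11..0x12] <- [ac 9e]
D2: mem[0x14..0x16] <- [1d e7 86]
D3: mem[0x04..0x05] <- [1d e7]
query mem[0x04]=0x1d, mem[0x1d]=0xf1, mem[0x0b]=0xf7

MEM[0x04,0x1d,0x0b] = 1d f1 f7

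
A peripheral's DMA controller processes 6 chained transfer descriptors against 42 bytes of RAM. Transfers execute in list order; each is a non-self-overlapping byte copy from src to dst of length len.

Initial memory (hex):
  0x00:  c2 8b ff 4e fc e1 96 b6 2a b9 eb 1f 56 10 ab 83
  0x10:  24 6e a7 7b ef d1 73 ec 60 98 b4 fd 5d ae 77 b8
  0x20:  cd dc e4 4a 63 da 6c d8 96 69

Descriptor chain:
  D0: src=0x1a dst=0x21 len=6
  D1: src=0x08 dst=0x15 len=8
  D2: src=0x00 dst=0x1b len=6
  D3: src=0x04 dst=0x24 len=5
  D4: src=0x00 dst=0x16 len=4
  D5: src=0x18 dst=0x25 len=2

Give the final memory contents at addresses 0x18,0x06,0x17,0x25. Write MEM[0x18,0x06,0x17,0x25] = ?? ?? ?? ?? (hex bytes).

MEM[0x18,0x06,0x17,0x25] = ff 96 8b ff

#0 dst[0x21+6] := {0xb4,0xfd,0x5d,0xae,0x77,0xb8}
#1 dst[0x15+8] := {0x2a,0xb9,0xeb,0x1f,0x56,0x10,0xab,0x83}
#2 dst[0x1b+6] := {0xc2,0x8b,0xff,0x4e,0xfc,0xe1}
#3 dst[0x24+5] := {0xfc,0xe1,0x96,0xb6,0x2a}
#4 dst[0x16+4] := {0xc2,0x8b,0xff,0x4e}
#5 dst[0x25+2] := {0xff,0x4e}
query mem[0x18]=0xff, mem[0x06]=0x96, mem[0x17]=0x8b, mem[0x25]=0xff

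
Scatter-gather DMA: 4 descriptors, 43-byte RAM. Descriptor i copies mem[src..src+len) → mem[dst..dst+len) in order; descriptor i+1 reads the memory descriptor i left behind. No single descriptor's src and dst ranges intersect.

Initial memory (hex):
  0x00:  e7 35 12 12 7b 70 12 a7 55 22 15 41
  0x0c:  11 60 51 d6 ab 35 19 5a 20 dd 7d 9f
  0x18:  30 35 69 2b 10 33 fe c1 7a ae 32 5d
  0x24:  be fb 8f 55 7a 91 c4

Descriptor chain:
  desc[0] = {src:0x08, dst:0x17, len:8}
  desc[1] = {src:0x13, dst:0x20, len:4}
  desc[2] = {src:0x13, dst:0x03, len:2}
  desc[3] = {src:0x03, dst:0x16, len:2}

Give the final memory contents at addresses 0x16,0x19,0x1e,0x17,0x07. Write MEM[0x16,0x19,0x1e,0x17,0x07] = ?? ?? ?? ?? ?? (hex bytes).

[0] 0x08->0x17 len=8 : 55 22 15 41 11 60 51 d6
[1] 0x13->0x20 len=4 : 5a 20 dd 7d
[2] 0x13->0x03 len=2 : 5a 20
[3] 0x03->0x16 len=2 : 5a 20
query mem[0x16]=0x5a, mem[0x19]=0x15, mem[0x1e]=0xd6, mem[0x17]=0x20, mem[0x07]=0xa7

MEM[0x16,0x19,0x1e,0x17,0x07] = 5a 15 d6 20 a7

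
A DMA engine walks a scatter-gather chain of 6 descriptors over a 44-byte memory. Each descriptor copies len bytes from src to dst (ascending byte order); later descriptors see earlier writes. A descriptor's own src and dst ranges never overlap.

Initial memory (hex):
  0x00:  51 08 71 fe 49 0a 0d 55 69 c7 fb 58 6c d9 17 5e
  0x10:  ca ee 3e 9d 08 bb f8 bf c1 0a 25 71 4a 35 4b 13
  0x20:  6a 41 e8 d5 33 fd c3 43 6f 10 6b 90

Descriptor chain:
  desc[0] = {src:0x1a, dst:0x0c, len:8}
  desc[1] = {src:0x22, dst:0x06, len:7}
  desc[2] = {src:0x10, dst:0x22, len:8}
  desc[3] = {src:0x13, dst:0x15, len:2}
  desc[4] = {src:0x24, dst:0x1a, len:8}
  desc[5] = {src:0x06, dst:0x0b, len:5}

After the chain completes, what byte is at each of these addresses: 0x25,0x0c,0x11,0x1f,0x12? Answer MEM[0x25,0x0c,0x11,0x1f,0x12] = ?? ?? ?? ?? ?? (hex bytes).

#0 dst[0x0c+8] := {0x25,0x71,0x4a,0x35,0x4b,0x13,0x6a,0x41}
#1 dst[0x06+7] := {0xe8,0xd5,0x33,0xfd,0xc3,0x43,0x6f}
#2 dst[0x22+8] := {0x4b,0x13,0x6a,0x41,0x08,0xbb,0xf8,0xbf}
#3 dst[0x15+2] := {0x41,0x08}
#4 dst[0x1a+8] := {0x6a,0x41,0x08,0xbb,0xf8,0xbf,0x6b,0x90}
#5 dst[0x0b+5] := {0xe8,0xd5,0x33,0xfd,0xc3}
query mem[0x25]=0x41, mem[0x0c]=0xd5, mem[0x11]=0x13, mem[0x1f]=0xbf, mem[0x12]=0x6a

MEM[0x25,0x0c,0x11,0x1f,0x12] = 41 d5 13 bf 6a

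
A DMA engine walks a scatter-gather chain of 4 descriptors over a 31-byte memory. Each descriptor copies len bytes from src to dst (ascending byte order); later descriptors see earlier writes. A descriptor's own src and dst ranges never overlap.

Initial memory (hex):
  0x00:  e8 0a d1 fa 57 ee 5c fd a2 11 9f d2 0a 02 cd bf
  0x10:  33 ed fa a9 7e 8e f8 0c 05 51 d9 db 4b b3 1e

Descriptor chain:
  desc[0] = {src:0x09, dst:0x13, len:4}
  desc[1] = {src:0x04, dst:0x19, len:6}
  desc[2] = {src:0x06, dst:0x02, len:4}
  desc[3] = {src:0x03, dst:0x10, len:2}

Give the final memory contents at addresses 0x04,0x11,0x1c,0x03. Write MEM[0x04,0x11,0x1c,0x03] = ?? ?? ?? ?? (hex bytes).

D0: mem[0x13..0x16] <- [11 9f d2 0a]
D1: mem[0x19..0x1e] <- [57 ee 5c fd a2 11]
D2: mem[0x02..0x05] <- [5c fd a2 11]
D3: mem[0x10..0x11] <- [fd a2]
query mem[0x04]=0xa2, mem[0x11]=0xa2, mem[0x1c]=0xfd, mem[0x03]=0xfd

MEM[0x04,0x11,0x1c,0x03] = a2 a2 fd fd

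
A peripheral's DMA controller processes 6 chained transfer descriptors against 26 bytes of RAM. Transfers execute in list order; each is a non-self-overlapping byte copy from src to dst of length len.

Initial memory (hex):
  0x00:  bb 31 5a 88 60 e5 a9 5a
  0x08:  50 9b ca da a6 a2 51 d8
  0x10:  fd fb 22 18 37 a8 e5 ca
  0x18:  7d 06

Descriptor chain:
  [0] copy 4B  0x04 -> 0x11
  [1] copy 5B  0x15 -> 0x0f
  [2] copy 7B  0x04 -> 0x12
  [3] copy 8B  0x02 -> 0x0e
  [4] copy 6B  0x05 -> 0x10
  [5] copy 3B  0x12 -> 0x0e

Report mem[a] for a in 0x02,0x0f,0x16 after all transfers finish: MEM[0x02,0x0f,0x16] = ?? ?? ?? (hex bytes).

MEM[0x02,0x0f,0x16] = 5a 50 50

#0 dst[0x11+4] := {0x60,0xe5,0xa9,0x5a}
#1 dst[0x0f+5] := {0xa8,0xe5,0xca,0x7d,0x06}
#2 dst[0x12+7] := {0x60,0xe5,0xa9,0x5a,0x50,0x9b,0xca}
#3 dst[0x0e+8] := {0x5a,0x88,0x60,0xe5,0xa9,0x5a,0x50,0x9b}
#4 dst[0x10+6] := {0xe5,0xa9,0x5a,0x50,0x9b,0xca}
#5 dst[0x0e+3] := {0x5a,0x50,0x9b}
query mem[0x02]=0x5a, mem[0x0f]=0x50, mem[0x16]=0x50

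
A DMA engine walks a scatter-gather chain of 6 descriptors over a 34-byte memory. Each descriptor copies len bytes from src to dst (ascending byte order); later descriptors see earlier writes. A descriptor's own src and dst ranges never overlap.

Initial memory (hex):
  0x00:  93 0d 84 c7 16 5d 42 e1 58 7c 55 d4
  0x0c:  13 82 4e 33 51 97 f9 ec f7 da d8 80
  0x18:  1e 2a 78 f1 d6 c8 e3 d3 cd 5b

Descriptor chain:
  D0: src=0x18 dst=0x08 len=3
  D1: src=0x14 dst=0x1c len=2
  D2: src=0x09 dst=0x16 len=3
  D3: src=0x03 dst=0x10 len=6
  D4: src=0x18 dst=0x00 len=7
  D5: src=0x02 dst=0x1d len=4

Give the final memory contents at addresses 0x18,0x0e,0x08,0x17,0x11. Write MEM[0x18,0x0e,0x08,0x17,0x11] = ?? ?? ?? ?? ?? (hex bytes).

MEM[0x18,0x0e,0x08,0x17,0x11] = d4 4e 1e 78 16

  after D0: wrote 3B at 0x08 = 1e2a78
  after D1: wrote 2B at 0x1c = f7da
  after D2: wrote 3B at 0x16 = 2a78d4
  after D3: wrote 6B at 0x10 = c7165d42e11e
  after D4: wrote 7B at 0x00 = d42a78f1f7dae3
  after D5: wrote 4B at 0x1d = 78f1f7da
query mem[0x18]=0xd4, mem[0x0e]=0x4e, mem[0x08]=0x1e, mem[0x17]=0x78, mem[0x11]=0x16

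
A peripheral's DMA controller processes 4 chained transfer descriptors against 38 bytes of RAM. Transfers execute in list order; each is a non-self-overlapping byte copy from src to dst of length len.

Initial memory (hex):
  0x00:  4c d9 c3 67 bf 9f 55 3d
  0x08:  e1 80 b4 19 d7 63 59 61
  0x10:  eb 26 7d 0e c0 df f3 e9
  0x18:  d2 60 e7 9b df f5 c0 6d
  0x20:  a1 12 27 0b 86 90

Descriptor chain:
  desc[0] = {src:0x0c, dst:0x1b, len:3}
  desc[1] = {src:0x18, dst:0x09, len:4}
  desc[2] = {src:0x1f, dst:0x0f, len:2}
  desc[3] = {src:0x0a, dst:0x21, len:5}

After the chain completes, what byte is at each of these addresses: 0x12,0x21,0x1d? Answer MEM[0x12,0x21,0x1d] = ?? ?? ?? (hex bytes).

D0: mem[0x1b..0x1d] <- [d7 63 59]
D1: mem[0x09..0x0c] <- [d2 60 e7 d7]
D2: mem[0x0f..0x10] <- [6d a1]
D3: mem[0x21..0x25] <- [60 e7 d7 63 59]
query mem[0x12]=0x7d, mem[0x21]=0x60, mem[0x1d]=0x59

MEM[0x12,0x21,0x1d] = 7d 60 59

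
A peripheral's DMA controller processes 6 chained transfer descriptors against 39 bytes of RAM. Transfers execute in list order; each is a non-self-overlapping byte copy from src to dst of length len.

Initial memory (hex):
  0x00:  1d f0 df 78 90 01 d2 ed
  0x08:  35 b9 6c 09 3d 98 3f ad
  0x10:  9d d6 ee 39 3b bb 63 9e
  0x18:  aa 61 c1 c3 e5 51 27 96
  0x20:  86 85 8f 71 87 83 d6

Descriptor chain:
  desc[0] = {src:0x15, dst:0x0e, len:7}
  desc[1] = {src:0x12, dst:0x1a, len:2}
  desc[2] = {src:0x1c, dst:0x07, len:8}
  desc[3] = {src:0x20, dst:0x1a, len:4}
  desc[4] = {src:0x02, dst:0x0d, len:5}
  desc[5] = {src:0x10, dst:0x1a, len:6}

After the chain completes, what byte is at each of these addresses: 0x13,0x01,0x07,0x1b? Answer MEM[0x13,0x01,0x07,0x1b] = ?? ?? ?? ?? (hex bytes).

MEM[0x13,0x01,0x07,0x1b] = c1 f0 e5 d2

  after D0: wrote 7B at 0x0e = bb639eaa61c1c3
  after D1: wrote 2B at 0x1a = 61c1
  after D2: wrote 8B at 0x07 = e551279686858f71
  after D3: wrote 4B at 0x1a = 86858f71
  after D4: wrote 5B at 0x0d = df789001d2
  after D5: wrote 6B at 0x1a = 01d261c1c3bb
query mem[0x13]=0xc1, mem[0x01]=0xf0, mem[0x07]=0xe5, mem[0x1b]=0xd2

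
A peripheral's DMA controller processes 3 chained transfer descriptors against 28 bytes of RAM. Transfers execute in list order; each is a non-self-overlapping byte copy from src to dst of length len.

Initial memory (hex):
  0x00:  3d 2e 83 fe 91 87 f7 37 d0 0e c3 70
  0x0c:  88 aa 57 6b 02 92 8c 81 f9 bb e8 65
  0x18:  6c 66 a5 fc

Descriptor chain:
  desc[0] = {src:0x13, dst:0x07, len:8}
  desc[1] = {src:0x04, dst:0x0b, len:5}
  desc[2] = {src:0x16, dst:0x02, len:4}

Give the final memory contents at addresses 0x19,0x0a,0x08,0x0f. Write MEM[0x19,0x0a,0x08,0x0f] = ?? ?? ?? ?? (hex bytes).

[0] 0x13->0x07 len=8 : 81 f9 bb e8 65 6c 66 a5
[1] 0x04->0x0b len=5 : 91 87 f7 81 f9
[2] 0x16->0x02 len=4 : e8 65 6c 66
query mem[0x19]=0x66, mem[0x0a]=0xe8, mem[0x08]=0xf9, mem[0x0f]=0xf9

MEM[0x19,0x0a,0x08,0x0f] = 66 e8 f9 f9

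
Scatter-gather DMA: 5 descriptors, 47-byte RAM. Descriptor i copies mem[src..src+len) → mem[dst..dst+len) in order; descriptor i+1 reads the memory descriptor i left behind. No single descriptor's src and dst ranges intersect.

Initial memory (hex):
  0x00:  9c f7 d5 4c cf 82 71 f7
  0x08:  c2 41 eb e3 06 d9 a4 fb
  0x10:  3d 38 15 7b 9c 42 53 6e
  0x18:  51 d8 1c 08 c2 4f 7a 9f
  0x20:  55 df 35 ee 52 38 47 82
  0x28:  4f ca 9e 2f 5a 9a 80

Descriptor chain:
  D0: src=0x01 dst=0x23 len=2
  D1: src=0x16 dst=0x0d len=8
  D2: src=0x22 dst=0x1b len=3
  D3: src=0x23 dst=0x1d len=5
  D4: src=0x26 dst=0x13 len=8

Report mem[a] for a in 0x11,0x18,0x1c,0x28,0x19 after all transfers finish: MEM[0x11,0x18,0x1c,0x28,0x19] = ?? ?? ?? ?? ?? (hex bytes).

MEM[0x11,0x18,0x1c,0x28,0x19] = 1c 2f f7 4f 5a

#0 dst[0x23+2] := {0xf7,0xd5}
#1 dst[0x0d+8] := {0x53,0x6e,0x51,0xd8,0x1c,0x08,0xc2,0x4f}
#2 dst[0x1b+3] := {0x35,0xf7,0xd5}
#3 dst[0x1d+5] := {0xf7,0xd5,0x38,0x47,0x82}
#4 dst[0x13+8] := {0x47,0x82,0x4f,0xca,0x9e,0x2f,0x5a,0x9a}
query mem[0x11]=0x1c, mem[0x18]=0x2f, mem[0x1c]=0xf7, mem[0x28]=0x4f, mem[0x19]=0x5a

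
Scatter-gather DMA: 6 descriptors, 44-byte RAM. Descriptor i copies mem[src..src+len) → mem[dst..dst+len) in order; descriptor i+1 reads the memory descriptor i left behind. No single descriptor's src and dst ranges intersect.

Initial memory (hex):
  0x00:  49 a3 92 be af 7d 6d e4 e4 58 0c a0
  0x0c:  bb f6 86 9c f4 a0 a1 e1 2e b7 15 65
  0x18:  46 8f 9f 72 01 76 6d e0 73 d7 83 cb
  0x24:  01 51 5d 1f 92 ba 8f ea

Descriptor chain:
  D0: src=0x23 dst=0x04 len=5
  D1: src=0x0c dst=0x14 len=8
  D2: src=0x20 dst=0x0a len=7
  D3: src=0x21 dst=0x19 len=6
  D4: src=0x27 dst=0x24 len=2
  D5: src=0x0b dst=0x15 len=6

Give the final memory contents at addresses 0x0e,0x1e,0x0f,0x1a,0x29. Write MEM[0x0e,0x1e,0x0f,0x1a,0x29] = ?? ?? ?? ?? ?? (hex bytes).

MEM[0x0e,0x1e,0x0f,0x1a,0x29] = 01 5d 51 5d ba

[0] 0x23->0x04 len=5 : cb 01 51 5d 1f
[1] 0x0c->0x14 len=8 : bb f6 86 9c f4 a0 a1 e1
[2] 0x20->0x0a len=7 : 73 d7 83 cb 01 51 5d
[3] 0x21->0x19 len=6 : d7 83 cb 01 51 5d
[4] 0x27->0x24 len=2 : 1f 92
[5] 0x0b->0x15 len=6 : d7 83 cb 01 51 5d
query mem[0x0e]=0x01, mem[0x1e]=0x5d, mem[0x0f]=0x51, mem[0x1a]=0x5d, mem[0x29]=0xba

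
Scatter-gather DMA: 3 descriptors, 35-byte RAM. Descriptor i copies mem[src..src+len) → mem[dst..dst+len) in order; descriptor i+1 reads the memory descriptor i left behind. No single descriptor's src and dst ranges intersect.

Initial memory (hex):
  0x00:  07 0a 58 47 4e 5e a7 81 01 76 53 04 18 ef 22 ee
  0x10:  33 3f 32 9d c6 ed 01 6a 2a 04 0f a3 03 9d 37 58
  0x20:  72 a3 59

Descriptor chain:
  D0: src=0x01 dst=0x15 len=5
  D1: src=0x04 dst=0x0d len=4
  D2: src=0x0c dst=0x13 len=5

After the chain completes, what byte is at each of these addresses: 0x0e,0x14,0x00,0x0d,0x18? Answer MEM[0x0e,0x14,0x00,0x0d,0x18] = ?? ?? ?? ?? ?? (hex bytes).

MEM[0x0e,0x14,0x00,0x0d,0x18] = 5e 4e 07 4e 4e

#0 dst[0x15+5] := {0x0a,0x58,0x47,0x4e,0x5e}
#1 dst[0x0d+4] := {0x4e,0x5e,0xa7,0x81}
#2 dst[0x13+5] := {0x18,0x4e,0x5e,0xa7,0x81}
query mem[0x0e]=0x5e, mem[0x14]=0x4e, mem[0x00]=0x07, mem[0x0d]=0x4e, mem[0x18]=0x4e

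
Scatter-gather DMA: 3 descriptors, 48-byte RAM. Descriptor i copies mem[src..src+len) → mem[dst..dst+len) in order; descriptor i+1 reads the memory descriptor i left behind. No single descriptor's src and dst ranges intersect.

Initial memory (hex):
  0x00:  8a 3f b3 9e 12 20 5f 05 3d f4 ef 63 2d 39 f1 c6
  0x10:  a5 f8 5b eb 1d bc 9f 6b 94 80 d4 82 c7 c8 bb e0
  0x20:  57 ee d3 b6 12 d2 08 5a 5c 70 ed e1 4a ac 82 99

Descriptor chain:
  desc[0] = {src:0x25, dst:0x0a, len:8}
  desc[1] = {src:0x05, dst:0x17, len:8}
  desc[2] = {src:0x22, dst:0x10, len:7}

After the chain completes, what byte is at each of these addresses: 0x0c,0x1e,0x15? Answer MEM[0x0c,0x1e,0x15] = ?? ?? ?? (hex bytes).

[0] 0x25->0x0a len=8 : d2 08 5a 5c 70 ed e1 4a
[1] 0x05->0x17 len=8 : 20 5f 05 3d f4 d2 08 5a
[2] 0x22->0x10 len=7 : d3 b6 12 d2 08 5a 5c
query mem[0x0c]=0x5a, mem[0x1e]=0x5a, mem[0x15]=0x5a

MEM[0x0c,0x1e,0x15] = 5a 5a 5a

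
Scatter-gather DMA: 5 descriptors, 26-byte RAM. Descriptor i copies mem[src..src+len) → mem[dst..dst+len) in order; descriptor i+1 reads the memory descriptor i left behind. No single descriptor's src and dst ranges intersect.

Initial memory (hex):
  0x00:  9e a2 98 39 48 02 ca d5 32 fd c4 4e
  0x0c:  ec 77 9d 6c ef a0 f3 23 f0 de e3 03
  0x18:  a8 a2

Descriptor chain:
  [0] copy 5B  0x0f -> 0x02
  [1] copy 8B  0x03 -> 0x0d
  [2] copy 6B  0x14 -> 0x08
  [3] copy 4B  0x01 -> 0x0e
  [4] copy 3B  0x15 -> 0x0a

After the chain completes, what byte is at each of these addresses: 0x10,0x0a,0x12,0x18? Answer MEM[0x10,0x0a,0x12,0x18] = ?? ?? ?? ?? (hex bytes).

MEM[0x10,0x0a,0x12,0x18] = ef de 32 a8

  after D0: wrote 5B at 0x02 = 6cefa0f323
  after D1: wrote 8B at 0x0d = efa0f323d532fdc4
  after D2: wrote 6B at 0x08 = c4dee303a8a2
  after D3: wrote 4B at 0x0e = a26cefa0
  after D4: wrote 3B at 0x0a = dee303
query mem[0x10]=0xef, mem[0x0a]=0xde, mem[0x12]=0x32, mem[0x18]=0xa8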